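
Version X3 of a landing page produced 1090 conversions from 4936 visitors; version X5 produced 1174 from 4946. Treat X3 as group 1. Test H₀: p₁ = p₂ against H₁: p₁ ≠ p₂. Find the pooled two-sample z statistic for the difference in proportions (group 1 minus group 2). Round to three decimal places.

z = -1.956

p̂₁ = 1090/4936 = 0.220827, p̂₂ = 1174/4946 = 0.237364.
Pooled p̂ = (1090+1174)/(4936+4946) = 2264/9882 = 0.229103.
SE = √(0.176615 × 0.000404777) = 0.008455.
z = (0.220827 − 0.237364)/0.008455 = -0.016537/0.008455 = -1.956.
Two-sided p-value ≈ 2·Φ(−1.956) = 0.0505.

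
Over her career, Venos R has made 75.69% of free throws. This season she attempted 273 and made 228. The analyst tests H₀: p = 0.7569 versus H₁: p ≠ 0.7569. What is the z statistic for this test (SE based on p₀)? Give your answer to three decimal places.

p̂ = 228/273 ≈ 0.83516.
SE = √(p₀(1−p₀)/n) = √(0.184/273) = 0.02596.
z = (0.83516 − 0.7569)/0.02596 = 0.07826/0.02596 = 3.015.

z = 3.015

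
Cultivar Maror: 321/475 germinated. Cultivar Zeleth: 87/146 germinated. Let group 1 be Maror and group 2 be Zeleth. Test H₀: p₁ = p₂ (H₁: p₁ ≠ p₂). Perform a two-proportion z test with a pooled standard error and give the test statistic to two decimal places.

p̂₁ = 321/475 ≈ 0.6758, p̂₂ = 87/146 ≈ 0.5959.
Pooled p̂ = (321+87)/(475+146) = 408/621 = 0.6570.
SE = √(0.225349 × 0.00895458) = 0.0449.
z = (0.6758 − 0.5959)/0.0449 = 0.0799/0.0449 = 1.78.
p-value = 2·P(Z > 1.779) ≈ 0.0753.

z = 1.78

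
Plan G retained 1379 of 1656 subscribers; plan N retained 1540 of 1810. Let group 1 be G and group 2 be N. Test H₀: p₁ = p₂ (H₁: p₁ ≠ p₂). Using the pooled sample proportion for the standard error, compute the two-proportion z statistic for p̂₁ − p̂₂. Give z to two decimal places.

z = -1.46

p̂₁ = 1379/1656 = 0.8327, p̂₂ = 1540/1810 = 0.8508.
Pooled p̂ = (1379+1540)/(1656+1810) = 2919/3466 = 0.8422.
SE = √(0.132912 × 0.00115635) = 0.0124.
z = (0.8327 − 0.8508)/0.0124 = -0.0181/0.0124 = -1.46.
p-value = 2·P(Z > 1.460) ≈ 0.1443.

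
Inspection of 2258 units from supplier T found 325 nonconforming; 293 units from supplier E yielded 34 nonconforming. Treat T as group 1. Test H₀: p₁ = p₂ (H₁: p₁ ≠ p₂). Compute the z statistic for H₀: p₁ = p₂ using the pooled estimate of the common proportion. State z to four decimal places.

z = 1.2917

p̂₁ = 325/2258 ≈ 0.143933, p̂₂ = 34/293 ≈ 0.116041.
Pooled p̂ = (325+34)/(2258+293) = 359/2551 = 0.140729.
SE = √(0.120924 × 0.00385584) = 0.021593.
z = (0.143933 − 0.116041)/0.021593 = 0.027892/0.021593 = 1.2917.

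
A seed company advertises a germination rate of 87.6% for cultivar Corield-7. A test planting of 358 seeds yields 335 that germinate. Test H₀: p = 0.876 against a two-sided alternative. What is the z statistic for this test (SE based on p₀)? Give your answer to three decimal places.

z = 3.430

p̂ = 335/358 ≈ 0.93575.
Standard error under H₀: √(0.876×0.124/358) = 0.01742.
z = (0.93575 − 0.876)/0.01742 = 0.05975/0.01742 = 3.430.
p-value = 2·P(Z > 3.430) ≈ 0.0006.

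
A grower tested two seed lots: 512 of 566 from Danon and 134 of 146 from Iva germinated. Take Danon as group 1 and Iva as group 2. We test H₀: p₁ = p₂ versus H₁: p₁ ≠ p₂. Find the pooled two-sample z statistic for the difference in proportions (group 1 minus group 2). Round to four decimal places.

z = -0.4909

p̂₁ = 512/566 ≈ 0.904594, p̂₂ = 134/146 ≈ 0.917808.
Pooled p̂ = (512+134)/(566+146) = 646/712 = 0.907303.
SE = √(0.084104 × 0.0086161) = 0.026919.
z = (0.904594 − 0.917808)/0.026919 = -0.013214/0.026919 = -0.4909.
Two-sided p-value ≈ 2·Φ(−0.491) = 0.6235.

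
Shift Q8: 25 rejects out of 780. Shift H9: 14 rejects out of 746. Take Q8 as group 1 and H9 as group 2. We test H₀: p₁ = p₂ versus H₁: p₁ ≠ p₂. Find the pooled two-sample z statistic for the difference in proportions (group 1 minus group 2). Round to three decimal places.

p̂₁ = 25/780 ≈ 0.03205, p̂₂ = 14/746 ≈ 0.01877.
Pooled p̂ = (25+14)/(780+746) = 39/1526 = 0.02556.
SE = √(0.0249039 × 0.00262253) = 0.00808.
z = (0.03205 − 0.01877)/0.00808 = 0.01328/0.00808 = 1.644.
p-value = 2·P(Z > 1.644) ≈ 0.1002.

z = 1.644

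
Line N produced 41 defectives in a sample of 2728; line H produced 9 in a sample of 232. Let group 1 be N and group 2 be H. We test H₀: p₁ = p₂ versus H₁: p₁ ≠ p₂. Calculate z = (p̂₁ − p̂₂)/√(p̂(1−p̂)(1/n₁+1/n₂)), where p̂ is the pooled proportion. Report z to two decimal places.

z = -2.70

p̂₁ = 41/2728 = 0.0150, p̂₂ = 9/232 = 0.0388.
Pooled p̂ = (41+9)/(2728+232) = 50/2960 = 0.0169.
SE = √(0.0166066 × 0.00467691) = 0.0088.
z = (0.0150 − 0.0388)/0.0088 = -0.0238/0.0088 = -2.70.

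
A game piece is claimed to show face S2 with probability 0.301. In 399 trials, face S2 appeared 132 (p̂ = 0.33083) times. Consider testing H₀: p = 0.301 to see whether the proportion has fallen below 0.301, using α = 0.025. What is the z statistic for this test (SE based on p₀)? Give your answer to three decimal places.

p̂ = 132/399 = 0.33083.
Under H₀, SE = √(0.301·0.699/399) = √(0.000527316) = 0.02296.
z = (0.33083 − 0.301)/0.02296 = 0.02983/0.02296 = 1.299.
p-value = P(Z < 1.299) ≈ 0.9030. With α = 0.025, fail to reject H₀.

z = 1.299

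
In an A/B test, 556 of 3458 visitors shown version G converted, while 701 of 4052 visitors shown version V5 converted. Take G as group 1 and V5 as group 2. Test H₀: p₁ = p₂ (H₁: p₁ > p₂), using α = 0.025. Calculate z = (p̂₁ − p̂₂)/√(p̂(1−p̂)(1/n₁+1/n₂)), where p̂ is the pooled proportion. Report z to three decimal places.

p̂₁ = 556/3458 = 0.16079, p̂₂ = 701/4052 = 0.17300.
Pooled p̂ = (556+701)/(3458+4052) = 1257/7510 = 0.16738.
SE = √(0.139362 × 0.000535976) = 0.00864.
z = (0.16079 − 0.17300)/0.00864 = -0.01221/0.00864 = -1.413.
p-value = P(Z > -1.413) ≈ 0.9212. With α = 0.025, fail to reject H₀.

z = -1.413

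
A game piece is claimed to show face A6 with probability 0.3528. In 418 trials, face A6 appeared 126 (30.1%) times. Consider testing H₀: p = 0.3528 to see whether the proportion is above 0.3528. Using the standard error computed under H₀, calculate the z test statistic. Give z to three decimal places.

p̂ = 126/418 ≈ 0.30144.
Under H₀, SE = √(0.3528·0.6472/418) = √(0.000546249) = 0.02337.
z = (0.30144 − 0.3528)/0.02337 = -0.05136/0.02337 = -2.198.

z = -2.198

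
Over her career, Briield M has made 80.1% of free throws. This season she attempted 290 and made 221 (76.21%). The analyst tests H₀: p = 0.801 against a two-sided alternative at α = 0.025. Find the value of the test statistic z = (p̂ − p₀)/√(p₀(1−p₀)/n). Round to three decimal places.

z = -1.661

p̂ = 221/290 = 0.76207.
Standard error under H₀: √(0.801×0.199/290) = 0.02344.
z = (0.76207 − 0.801)/0.02344 = -0.03893/0.02344 = -1.661.
p-value = 2·P(Z > 1.661) ≈ 0.0968; since p > α = 0.025, fail to reject H₀.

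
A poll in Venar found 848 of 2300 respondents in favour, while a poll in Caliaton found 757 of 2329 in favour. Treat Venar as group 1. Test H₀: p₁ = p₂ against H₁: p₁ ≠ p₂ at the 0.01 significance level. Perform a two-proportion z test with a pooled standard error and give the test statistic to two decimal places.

z = 3.12

p̂₁ = 848/2300 ≈ 0.3687, p̂₂ = 757/2329 ≈ 0.3250.
Pooled p̂ = (848+757)/(2300+2329) = 1605/4629 = 0.3467.
SE = √(p̂(1−p̂)(1/n₁+1/n₂)) = √(0.3467·0.6533·0.000864151) = √(0.000195737) = 0.0140.
z = (0.3687 − 0.3250)/0.0140 = 0.0437/0.0140 = 3.12.
Two-sided p-value ≈ 2·Φ(−3.121) = 0.0018; since p < α = 0.01, reject H₀.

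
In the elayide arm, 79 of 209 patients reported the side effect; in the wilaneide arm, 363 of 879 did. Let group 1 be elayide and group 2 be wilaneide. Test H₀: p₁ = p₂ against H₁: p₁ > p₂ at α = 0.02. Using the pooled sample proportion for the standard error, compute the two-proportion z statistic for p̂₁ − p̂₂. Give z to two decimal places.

z = -0.93

p̂₁ = 79/209 = 0.3780, p̂₂ = 363/879 = 0.4130.
Pooled p̂ = (79+363)/(209+879) = 442/1088 = 0.4062.
SE = √(p̂(1−p̂)(1/n₁+1/n₂)) = √(0.4062·0.5938·0.00592235) = √(0.00142853) = 0.0378.
z = (0.3780 − 0.4130)/0.0378 = -0.0350/0.0378 = -0.93.
p-value = P(Z > -0.925) ≈ 0.8226. With α = 0.02, fail to reject H₀.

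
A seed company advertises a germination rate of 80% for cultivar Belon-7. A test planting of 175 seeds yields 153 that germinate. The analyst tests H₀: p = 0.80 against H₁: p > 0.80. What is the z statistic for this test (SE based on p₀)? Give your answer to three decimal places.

z = 2.457

p̂ = 153/175 ≈ 0.87429.
SE = √(p₀(1−p₀)/n) = √(0.16/175) = 0.03024.
z = (0.87429 − 0.8)/0.03024 = 0.07429/0.03024 = 2.457.
p-value = P(Z > 2.457) ≈ 0.0070.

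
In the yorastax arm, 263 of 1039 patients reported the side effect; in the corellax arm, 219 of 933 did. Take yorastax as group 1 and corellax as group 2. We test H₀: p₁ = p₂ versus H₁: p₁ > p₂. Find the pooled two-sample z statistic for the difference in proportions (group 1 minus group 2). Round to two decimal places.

p̂₁ = 263/1039 = 0.2531, p̂₂ = 219/933 = 0.2347.
Pooled p̂ = (263+219)/(1039+933) = 482/1972 = 0.2444.
SE = √(0.18468 × 0.00203428) = 0.0194.
z = (0.2531 − 0.2347)/0.0194 = 0.0184/0.0194 = 0.95.

z = 0.95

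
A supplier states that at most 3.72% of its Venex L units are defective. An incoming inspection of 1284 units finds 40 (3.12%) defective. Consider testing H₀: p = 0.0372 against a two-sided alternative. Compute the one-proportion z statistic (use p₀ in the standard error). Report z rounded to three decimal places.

p̂ = 40/1284 = 0.031153.
SE = √(p₀(1−p₀)/n) = √(0.035816/1284) = 0.005281.
z = (0.031153 − 0.0372)/0.005281 = -0.006047/0.005281 = -1.145.

z = -1.145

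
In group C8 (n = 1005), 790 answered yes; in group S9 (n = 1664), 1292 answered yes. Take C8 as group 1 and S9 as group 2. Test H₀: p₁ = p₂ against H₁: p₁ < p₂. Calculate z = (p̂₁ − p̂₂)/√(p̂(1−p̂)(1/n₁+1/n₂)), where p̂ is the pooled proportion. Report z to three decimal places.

z = 0.582

p̂₁ = 790/1005 = 0.78607, p̂₂ = 1292/1664 = 0.77644.
Pooled p̂ = (790+1292)/(1005+1664) = 2082/2669 = 0.78007.
SE = √(0.171562 × 0.00159599) = 0.01655.
z = (0.78607 − 0.77644)/0.01655 = 0.00963/0.01655 = 0.582.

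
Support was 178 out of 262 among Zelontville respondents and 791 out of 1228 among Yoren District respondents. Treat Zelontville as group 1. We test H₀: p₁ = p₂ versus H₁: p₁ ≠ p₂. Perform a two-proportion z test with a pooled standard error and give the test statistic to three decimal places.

z = 1.086

p̂₁ = 178/262 ≈ 0.67939, p̂₂ = 791/1228 ≈ 0.64414.
Pooled p̂ = (178+791)/(262+1228) = 969/1490 = 0.65034.
SE = √(p̂(1−p̂)(1/n₁+1/n₂)) = √(0.65034·0.34966·0.00463113) = √(0.00105311) = 0.03245.
z = (0.67939 − 0.64414)/0.03245 = 0.03525/0.03245 = 1.086.
p-value = 2·P(Z > 1.086) ≈ 0.2773.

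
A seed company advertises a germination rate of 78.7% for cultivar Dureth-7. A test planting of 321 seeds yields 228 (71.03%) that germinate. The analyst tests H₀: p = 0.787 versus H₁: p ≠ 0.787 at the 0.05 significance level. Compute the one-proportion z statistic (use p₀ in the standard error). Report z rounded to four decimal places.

z = -3.3572

p̂ = 228/321 ≈ 0.7102804.
Standard error under H₀: √(0.787×0.213/321) = 0.0228520.
z = (0.7102804 − 0.787)/0.0228520 = -0.0767196/0.0228520 = -3.3572.
Two-sided p-value ≈ 2·Φ(−3.357) = 0.0008. With α = 0.05, reject H₀.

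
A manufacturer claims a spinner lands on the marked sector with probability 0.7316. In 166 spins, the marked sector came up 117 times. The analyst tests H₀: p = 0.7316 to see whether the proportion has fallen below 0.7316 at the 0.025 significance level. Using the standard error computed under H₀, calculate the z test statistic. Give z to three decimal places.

p̂ = 117/166 = 0.70482.
Under H₀, SE = √(0.7316·0.2684/166) = √(0.0011829) = 0.03439.
z = (0.70482 − 0.7316)/0.03439 = -0.02678/0.03439 = -0.779.
p-value = P(Z < -0.779) ≈ 0.2181. With α = 0.025, fail to reject H₀.

z = -0.779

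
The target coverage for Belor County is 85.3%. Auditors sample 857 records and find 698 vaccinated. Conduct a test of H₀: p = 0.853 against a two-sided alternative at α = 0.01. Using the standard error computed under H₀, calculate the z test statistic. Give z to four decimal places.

p̂ = 698/857 ≈ 0.814469.
SE = √(p₀(1−p₀)/n) = √(0.12539/857) = 0.012096.
z = (0.814469 − 0.853)/0.012096 = -0.038531/0.012096 = -3.1854.
p-value = 2·P(Z > 3.185) ≈ 0.0014; since p < α = 0.01, reject H₀.

z = -3.1854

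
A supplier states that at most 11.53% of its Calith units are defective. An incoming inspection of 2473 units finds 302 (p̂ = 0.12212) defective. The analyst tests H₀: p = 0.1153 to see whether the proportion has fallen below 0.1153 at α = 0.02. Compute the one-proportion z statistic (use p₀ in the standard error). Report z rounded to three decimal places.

z = 1.062

p̂ = 302/2473 = 0.12212.
Under H₀, SE = √(0.1153·0.8847/2473) = √(4.12478e-05) = 0.00642.
z = (0.12212 − 0.1153)/0.00642 = 0.00682/0.00642 = 1.062.
p-value = P(Z < 1.062) ≈ 0.8558. With α = 0.02, fail to reject H₀.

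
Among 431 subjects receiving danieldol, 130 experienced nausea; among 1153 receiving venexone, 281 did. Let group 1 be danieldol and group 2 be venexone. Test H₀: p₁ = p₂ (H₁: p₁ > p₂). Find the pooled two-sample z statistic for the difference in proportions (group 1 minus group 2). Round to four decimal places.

p̂₁ = 130/431 ≈ 0.301624, p̂₂ = 281/1153 ≈ 0.243712.
Pooled p̂ = (130+281)/(431+1153) = 411/1584 = 0.259470.
SE = √(p̂(1−p̂)(1/n₁+1/n₂)) = √(0.259470·0.740530·0.00318749) = √(0.00061246) = 0.024748.
z = (0.301624 − 0.243712)/0.024748 = 0.057912/0.024748 = 2.3401.
p-value = P(Z > 2.340) ≈ 0.0096.

z = 2.3401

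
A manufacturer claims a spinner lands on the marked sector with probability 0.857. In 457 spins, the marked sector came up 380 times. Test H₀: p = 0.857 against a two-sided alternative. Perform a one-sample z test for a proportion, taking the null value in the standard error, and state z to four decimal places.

z = -1.5566

p̂ = 380/457 ≈ 0.8315098.
Under H₀, SE = √(0.857·0.143/457) = √(0.000268164) = 0.0163757.
z = (0.8315098 − 0.857)/0.0163757 = -0.0254902/0.0163757 = -1.5566.
Two-sided p-value ≈ 2·Φ(−1.557) = 0.1196.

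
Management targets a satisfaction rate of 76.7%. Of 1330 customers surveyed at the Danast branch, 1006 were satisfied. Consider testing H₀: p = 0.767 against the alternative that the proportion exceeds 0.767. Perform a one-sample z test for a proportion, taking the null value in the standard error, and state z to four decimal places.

p̂ = 1006/1330 ≈ 0.756391.
Standard error under H₀: √(0.767×0.233/1330) = 0.011592.
z = (0.756391 − 0.767)/0.011592 = -0.010609/0.011592 = -0.9152.

z = -0.9152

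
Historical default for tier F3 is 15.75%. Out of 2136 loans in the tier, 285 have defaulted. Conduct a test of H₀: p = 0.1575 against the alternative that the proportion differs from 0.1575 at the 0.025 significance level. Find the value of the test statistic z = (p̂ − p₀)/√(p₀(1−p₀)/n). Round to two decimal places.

p̂ = 285/2136 = 0.1334.
Standard error under H₀: √(0.1575×0.8425/2136) = 0.0079.
z = (0.1334 − 0.1575)/0.0079 = -0.0241/0.0079 = -3.05.
p-value = 2·P(Z > 3.054) ≈ 0.0023, so at α = 0.025 we reject H₀.

z = -3.05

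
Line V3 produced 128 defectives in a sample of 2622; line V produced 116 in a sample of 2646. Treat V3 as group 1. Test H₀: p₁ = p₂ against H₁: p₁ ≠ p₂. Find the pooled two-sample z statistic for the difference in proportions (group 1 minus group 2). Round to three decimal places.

z = 0.860

p̂₁ = 128/2622 ≈ 0.04882, p̂₂ = 116/2646 ≈ 0.04384.
Pooled p̂ = (128+116)/(2622+2646) = 244/5268 = 0.04632.
SE = √(p̂(1−p̂)(1/n₁+1/n₂)) = √(0.04632·0.95368·0.000759317) = √(3.35406e-05) = 0.00579.
z = (0.04882 − 0.04384)/0.00579 = 0.00498/0.00579 = 0.860.
Two-sided p-value ≈ 2·Φ(−0.860) = 0.3900.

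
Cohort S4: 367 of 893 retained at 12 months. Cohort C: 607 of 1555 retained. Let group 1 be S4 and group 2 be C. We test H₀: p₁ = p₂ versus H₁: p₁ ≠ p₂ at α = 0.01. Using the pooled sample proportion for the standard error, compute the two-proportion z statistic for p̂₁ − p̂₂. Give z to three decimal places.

p̂₁ = 367/893 = 0.41097, p̂₂ = 607/1555 = 0.39035.
Pooled p̂ = (367+607)/(893+1555) = 974/2448 = 0.39788.
SE = √(0.239571 × 0.00176291) = 0.02055.
z = (0.41097 − 0.39035)/0.02055 = 0.02062/0.02055 = 1.003.
p-value = 2·P(Z > 1.003) ≈ 0.3157; since p > α = 0.01, fail to reject H₀.

z = 1.003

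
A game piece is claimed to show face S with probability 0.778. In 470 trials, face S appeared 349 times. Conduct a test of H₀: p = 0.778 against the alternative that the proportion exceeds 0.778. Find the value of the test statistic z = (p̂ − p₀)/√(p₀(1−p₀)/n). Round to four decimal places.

p̂ = 349/470 ≈ 0.742553.
SE = √(p₀(1−p₀)/n) = √(0.17272/470) = 0.019170.
z = (0.742553 − 0.778)/0.019170 = -0.035447/0.019170 = -1.8491.
p-value = P(Z > -1.849) ≈ 0.9678.

z = -1.8491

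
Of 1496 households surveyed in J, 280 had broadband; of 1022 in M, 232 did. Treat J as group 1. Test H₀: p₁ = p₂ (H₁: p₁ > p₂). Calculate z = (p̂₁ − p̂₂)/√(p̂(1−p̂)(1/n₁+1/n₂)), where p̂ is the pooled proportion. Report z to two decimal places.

z = -2.44

p̂₁ = 280/1496 = 0.1872, p̂₂ = 232/1022 = 0.2270.
Pooled p̂ = (280+232)/(1496+1022) = 512/2518 = 0.2033.
SE = √(p̂(1−p̂)(1/n₁+1/n₂)) = √(0.2033·0.7967·0.00164692) = √(0.000266786) = 0.0163.
z = (0.1872 − 0.2270)/0.0163 = -0.0398/0.0163 = -2.44.
p-value = P(Z > -2.439) ≈ 0.9926.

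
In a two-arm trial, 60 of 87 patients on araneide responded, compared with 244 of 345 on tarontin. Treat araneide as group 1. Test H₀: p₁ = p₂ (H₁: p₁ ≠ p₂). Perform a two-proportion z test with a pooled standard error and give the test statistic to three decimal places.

z = -0.321

p̂₁ = 60/87 ≈ 0.68966, p̂₂ = 244/345 ≈ 0.70725.
Pooled p̂ = (60+244)/(87+345) = 304/432 = 0.70370.
SE = √(0.208505 × 0.0143928) = 0.05478.
z = (0.68966 − 0.70725)/0.05478 = -0.01759/0.05478 = -0.321.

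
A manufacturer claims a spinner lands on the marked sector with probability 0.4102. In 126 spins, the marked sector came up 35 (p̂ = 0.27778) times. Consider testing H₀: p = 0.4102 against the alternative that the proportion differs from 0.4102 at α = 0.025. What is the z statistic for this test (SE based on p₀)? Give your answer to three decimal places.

p̂ = 35/126 = 0.27778.
SE = √(p₀(1−p₀)/n) = √(0.24194/126) = 0.04382.
z = (0.27778 − 0.4102)/0.04382 = -0.13242/0.04382 = -3.022.
p-value = 2·P(Z > 3.022) ≈ 0.0025; since p < α = 0.025, reject H₀.

z = -3.022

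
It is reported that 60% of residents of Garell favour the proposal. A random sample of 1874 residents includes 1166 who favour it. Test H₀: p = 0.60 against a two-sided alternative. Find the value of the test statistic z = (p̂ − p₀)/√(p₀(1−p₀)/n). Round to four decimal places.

z = 1.9616

p̂ = 1166/1874 ≈ 0.622199.
Standard error under H₀: √(0.6×0.4/1874) = 0.011317.
z = (0.622199 − 0.6)/0.011317 = 0.022199/0.011317 = 1.9616.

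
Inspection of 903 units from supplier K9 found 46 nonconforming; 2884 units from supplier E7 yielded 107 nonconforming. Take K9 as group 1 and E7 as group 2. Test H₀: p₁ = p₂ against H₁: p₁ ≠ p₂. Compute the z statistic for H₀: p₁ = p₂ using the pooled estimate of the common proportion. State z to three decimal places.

p̂₁ = 46/903 ≈ 0.05094, p̂₂ = 107/2884 ≈ 0.03710.
Pooled p̂ = (46+107)/(903+2884) = 153/3787 = 0.04040.
SE = √(p̂(1−p̂)(1/n₁+1/n₂)) = √(0.04040·0.95960·0.00145416) = √(5.63765e-05) = 0.00751.
z = (0.05094 − 0.03710)/0.00751 = 0.01384/0.00751 = 1.843.
p-value = 2·P(Z > 1.843) ≈ 0.0653.

z = 1.843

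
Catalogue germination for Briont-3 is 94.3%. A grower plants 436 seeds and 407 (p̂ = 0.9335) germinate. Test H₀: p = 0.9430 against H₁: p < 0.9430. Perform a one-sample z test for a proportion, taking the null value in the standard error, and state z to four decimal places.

p̂ = 407/436 ≈ 0.93348624.
Under H₀, SE = √(0.943·0.057/436) = √(0.000123282) = 0.01110325.
z = (0.93348624 − 0.943)/0.01110325 = -0.00951376/0.01110325 = -0.8568.
p-value = P(Z < -0.857) ≈ 0.1958.

z = -0.8568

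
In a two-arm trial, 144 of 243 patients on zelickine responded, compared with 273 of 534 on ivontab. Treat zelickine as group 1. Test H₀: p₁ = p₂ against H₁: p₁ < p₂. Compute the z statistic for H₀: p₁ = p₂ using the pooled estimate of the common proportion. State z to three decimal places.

p̂₁ = 144/243 = 0.59259, p̂₂ = 273/534 = 0.51124.
Pooled p̂ = (144+273)/(243+534) = 417/777 = 0.53668.
SE = √(0.248655 × 0.00598789) = 0.03859.
z = (0.59259 − 0.51124)/0.03859 = 0.08135/0.03859 = 2.108.
p-value = P(Z < 2.108) ≈ 0.9825.

z = 2.108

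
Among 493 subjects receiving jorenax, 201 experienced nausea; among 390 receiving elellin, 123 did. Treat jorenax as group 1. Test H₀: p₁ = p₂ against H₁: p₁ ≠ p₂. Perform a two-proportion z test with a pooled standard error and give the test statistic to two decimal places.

z = 2.83

p̂₁ = 201/493 ≈ 0.40771, p̂₂ = 123/390 ≈ 0.31538.
Pooled p̂ = (201+123)/(493+390) = 324/883 = 0.36693.
SE = √(p̂(1−p̂)(1/n₁+1/n₂)) = √(0.36693·0.63307·0.0045925) = √(0.0010668) = 0.03266.
z = (0.40771 − 0.31538)/0.03266 = 0.09233/0.03266 = 2.83.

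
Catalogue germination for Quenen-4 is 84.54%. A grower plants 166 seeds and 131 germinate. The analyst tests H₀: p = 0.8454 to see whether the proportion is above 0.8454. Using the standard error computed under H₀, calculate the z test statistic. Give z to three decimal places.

p̂ = 131/166 = 0.78916.
Under H₀, SE = √(0.8454·0.1546/166) = √(0.000787342) = 0.02806.
z = (0.78916 − 0.8454)/0.02806 = -0.05624/0.02806 = -2.004.
p-value = P(Z > -2.004) ≈ 0.9775.

z = -2.004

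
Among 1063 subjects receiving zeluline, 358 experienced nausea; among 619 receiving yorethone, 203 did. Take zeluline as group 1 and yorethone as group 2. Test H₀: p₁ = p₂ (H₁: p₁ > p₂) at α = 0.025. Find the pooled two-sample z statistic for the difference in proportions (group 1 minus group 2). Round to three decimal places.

z = 0.371

p̂₁ = 358/1063 = 0.336783, p̂₂ = 203/619 = 0.327948.
Pooled p̂ = (358+203)/(1063+619) = 561/1682 = 0.333532.
SE = √(p̂(1−p̂)(1/n₁+1/n₂)) = √(0.333532·0.666468·0.00255624) = √(0.000568223) = 0.023837.
z = (0.336783 − 0.327948)/0.023837 = 0.008835/0.023837 = 0.371.
p-value = P(Z > 0.371) ≈ 0.3555; since p > α = 0.025, fail to reject H₀.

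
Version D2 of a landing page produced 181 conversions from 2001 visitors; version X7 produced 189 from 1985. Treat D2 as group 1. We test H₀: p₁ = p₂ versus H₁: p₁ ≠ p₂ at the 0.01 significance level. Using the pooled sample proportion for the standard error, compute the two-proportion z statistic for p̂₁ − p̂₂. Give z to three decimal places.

p̂₁ = 181/2001 ≈ 0.09045, p̂₂ = 189/1985 ≈ 0.09521.
Pooled p̂ = (181+189)/(2001+1985) = 370/3986 = 0.09282.
SE = √(0.0842084 × 0.00100353) = 0.00919.
z = (0.09045 − 0.09521)/0.00919 = -0.00476/0.00919 = -0.518.
Two-sided p-value ≈ 2·Φ(−0.518) = 0.6046; since p > α = 0.01, fail to reject H₀.

z = -0.518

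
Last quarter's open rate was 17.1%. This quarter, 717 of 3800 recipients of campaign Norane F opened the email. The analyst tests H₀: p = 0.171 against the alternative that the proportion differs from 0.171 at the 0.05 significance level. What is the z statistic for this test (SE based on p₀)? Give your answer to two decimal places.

p̂ = 717/3800 = 0.1887.
Standard error under H₀: √(0.171×0.829/3800) = 0.0061.
z = (0.1887 − 0.171)/0.0061 = 0.0177/0.0061 = 2.90.
p-value = 2·P(Z > 2.895) ≈ 0.0038, so at α = 0.05 we reject H₀.

z = 2.90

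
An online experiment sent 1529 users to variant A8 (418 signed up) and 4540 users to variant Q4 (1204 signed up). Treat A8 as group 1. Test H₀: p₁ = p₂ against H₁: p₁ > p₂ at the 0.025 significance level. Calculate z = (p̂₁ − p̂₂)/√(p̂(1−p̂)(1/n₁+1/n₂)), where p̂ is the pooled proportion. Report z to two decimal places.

p̂₁ = 418/1529 = 0.2734, p̂₂ = 1204/4540 = 0.2652.
Pooled p̂ = (418+1204)/(1529+4540) = 1622/6069 = 0.2673.
SE = √(p̂(1−p̂)(1/n₁+1/n₂)) = √(0.2673·0.7327·0.000874287) = √(0.000171213) = 0.0131.
z = (0.2734 − 0.2652)/0.0131 = 0.0082/0.0131 = 0.63.
p-value = P(Z > 0.625) ≈ 0.2659, so at α = 0.025 we fail to reject H₀.

z = 0.63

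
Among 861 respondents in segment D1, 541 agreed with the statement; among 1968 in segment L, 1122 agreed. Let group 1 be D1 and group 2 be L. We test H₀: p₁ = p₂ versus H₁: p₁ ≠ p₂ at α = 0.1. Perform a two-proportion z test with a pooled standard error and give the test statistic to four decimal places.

z = 2.8946

p̂₁ = 541/861 ≈ 0.628339, p̂₂ = 1122/1968 ≈ 0.570122.
Pooled p̂ = (541+1122)/(861+1968) = 1663/2829 = 0.587840.
SE = √(p̂(1−p̂)(1/n₁+1/n₂)) = √(0.587840·0.412160·0.00166957) = √(0.00040451) = 0.020112.
z = (0.628339 − 0.570122)/0.020112 = 0.058217/0.020112 = 2.8946.
p-value = 2·P(Z > 2.895) ≈ 0.0038; since p < α = 0.1, reject H₀.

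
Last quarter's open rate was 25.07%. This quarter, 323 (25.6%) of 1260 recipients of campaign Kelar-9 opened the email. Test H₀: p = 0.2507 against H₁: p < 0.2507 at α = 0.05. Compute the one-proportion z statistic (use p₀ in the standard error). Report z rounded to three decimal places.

z = 0.463

p̂ = 323/1260 ≈ 0.25635.
Standard error under H₀: √(0.2507×0.7493/1260) = 0.01221.
z = (0.25635 − 0.2507)/0.01221 = 0.00565/0.01221 = 0.463.
p-value = P(Z < 0.463) ≈ 0.6782. With α = 0.05, fail to reject H₀.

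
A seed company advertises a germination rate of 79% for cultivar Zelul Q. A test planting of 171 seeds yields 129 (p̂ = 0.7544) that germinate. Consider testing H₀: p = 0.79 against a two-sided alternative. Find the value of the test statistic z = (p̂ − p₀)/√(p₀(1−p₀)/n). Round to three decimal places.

z = -1.143

p̂ = 129/171 ≈ 0.75439.
SE = √(p₀(1−p₀)/n) = √(0.1659/171) = 0.03115.
z = (0.75439 − 0.79)/0.03115 = -0.03561/0.03115 = -1.143.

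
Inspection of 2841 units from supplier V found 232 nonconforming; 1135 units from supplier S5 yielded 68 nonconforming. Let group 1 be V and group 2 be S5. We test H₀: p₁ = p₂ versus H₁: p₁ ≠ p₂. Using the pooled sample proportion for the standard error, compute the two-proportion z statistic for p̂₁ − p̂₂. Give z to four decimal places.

z = 2.3451

p̂₁ = 232/2841 = 0.0816614, p̂₂ = 68/1135 = 0.0599119.
Pooled p̂ = (232+68)/(2841+1135) = 300/3976 = 0.0754527.
SE = √(0.0697596 × 0.00123305) = 0.0092745.
z = (0.0816614 − 0.0599119)/0.0092745 = 0.0217495/0.0092745 = 2.3451.
Two-sided p-value ≈ 2·Φ(−2.345) = 0.0190.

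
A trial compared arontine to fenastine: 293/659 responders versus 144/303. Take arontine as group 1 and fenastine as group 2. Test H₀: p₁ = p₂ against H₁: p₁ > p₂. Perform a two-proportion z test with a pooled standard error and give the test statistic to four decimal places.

p̂₁ = 293/659 ≈ 0.444613, p̂₂ = 144/303 ≈ 0.475248.
Pooled p̂ = (293+144)/(659+303) = 437/962 = 0.454262.
SE = √(p̂(1−p̂)(1/n₁+1/n₂)) = √(0.454262·0.545738·0.00481778) = √(0.00119437) = 0.034560.
z = (0.444613 − 0.475248)/0.034560 = -0.030635/0.034560 = -0.8864.
p-value = P(Z > -0.886) ≈ 0.8123.

z = -0.8864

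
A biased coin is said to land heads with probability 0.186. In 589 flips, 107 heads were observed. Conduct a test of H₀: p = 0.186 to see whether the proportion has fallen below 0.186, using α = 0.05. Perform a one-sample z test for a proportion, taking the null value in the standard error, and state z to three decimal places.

z = -0.270

p̂ = 107/589 ≈ 0.181664.
SE = √(p₀(1−p₀)/n) = √(0.1514/589) = 0.016033.
z = (0.181664 − 0.186)/0.016033 = -0.004336/0.016033 = -0.270.
p-value = P(Z < -0.270) ≈ 0.3934, so at α = 0.05 we fail to reject H₀.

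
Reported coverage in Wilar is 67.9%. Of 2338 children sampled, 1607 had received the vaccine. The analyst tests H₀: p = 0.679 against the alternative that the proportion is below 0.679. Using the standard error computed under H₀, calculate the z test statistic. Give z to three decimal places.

z = 0.864

p̂ = 1607/2338 = 0.687340.
Under H₀, SE = √(0.679·0.321/2338) = √(9.32246e-05) = 0.009655.
z = (0.687340 − 0.679)/0.009655 = 0.008340/0.009655 = 0.864.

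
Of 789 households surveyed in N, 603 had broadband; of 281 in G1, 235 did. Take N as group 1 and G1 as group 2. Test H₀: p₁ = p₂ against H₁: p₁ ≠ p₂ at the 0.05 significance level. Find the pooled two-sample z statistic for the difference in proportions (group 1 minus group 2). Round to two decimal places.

p̂₁ = 603/789 = 0.7643, p̂₂ = 235/281 = 0.8363.
Pooled p̂ = (603+235)/(789+281) = 838/1070 = 0.7832.
SE = √(p̂(1−p̂)(1/n₁+1/n₂)) = √(0.7832·0.2168·0.00482615) = √(0.00081953) = 0.0286.
z = (0.7643 − 0.8363)/0.0286 = -0.0720/0.0286 = -2.52.
Two-sided p-value ≈ 2·Φ(−2.516) = 0.0119; since p < α = 0.05, reject H₀.

z = -2.52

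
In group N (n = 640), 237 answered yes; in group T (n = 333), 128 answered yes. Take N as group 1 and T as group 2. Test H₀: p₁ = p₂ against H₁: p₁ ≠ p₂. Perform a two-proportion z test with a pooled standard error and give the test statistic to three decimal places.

z = -0.430

p̂₁ = 237/640 = 0.37031, p̂₂ = 128/333 = 0.38438.
Pooled p̂ = (237+128)/(640+333) = 365/973 = 0.37513.
SE = √(0.234407 × 0.0045655) = 0.03271.
z = (0.37031 − 0.38438)/0.03271 = -0.01407/0.03271 = -0.430.
p-value = 2·P(Z > 0.430) ≈ 0.6671.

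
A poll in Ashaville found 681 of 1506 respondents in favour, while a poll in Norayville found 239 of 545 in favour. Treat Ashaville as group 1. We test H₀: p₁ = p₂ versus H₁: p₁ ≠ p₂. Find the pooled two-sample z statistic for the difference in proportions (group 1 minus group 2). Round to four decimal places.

z = 0.5494

p̂₁ = 681/1506 ≈ 0.452191, p̂₂ = 239/545 ≈ 0.438532.
Pooled p̂ = (681+239)/(1506+545) = 920/2051 = 0.448562.
SE = √(p̂(1−p̂)(1/n₁+1/n₂)) = √(0.448562·0.551438·0.00249887) = √(0.000618106) = 0.024862.
z = (0.452191 − 0.438532)/0.024862 = 0.013659/0.024862 = 0.5494.
p-value = 2·P(Z > 0.549) ≈ 0.5827.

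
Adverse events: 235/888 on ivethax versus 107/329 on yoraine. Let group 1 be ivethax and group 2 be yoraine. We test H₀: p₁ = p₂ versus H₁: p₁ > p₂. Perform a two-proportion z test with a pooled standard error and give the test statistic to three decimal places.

p̂₁ = 235/888 ≈ 0.264640, p̂₂ = 107/329 ≈ 0.325228.
Pooled p̂ = (235+107)/(888+329) = 342/1217 = 0.281019.
SE = √(p̂(1−p̂)(1/n₁+1/n₂)) = √(0.281019·0.718981·0.00416564) = √(0.000841656) = 0.029011.
z = (0.264640 − 0.325228)/0.029011 = -0.060588/0.029011 = -2.088.

z = -2.088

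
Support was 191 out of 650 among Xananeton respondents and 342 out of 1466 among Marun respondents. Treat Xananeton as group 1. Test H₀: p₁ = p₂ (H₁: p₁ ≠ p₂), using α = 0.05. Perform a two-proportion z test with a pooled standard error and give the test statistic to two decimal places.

z = 2.96

p̂₁ = 191/650 ≈ 0.29385, p̂₂ = 342/1466 ≈ 0.23329.
Pooled p̂ = (191+342)/(650+1466) = 533/2116 = 0.25189.
SE = √(0.188442 × 0.00222059) = 0.02046.
z = (0.29385 − 0.23329)/0.02046 = 0.06056/0.02046 = 2.96.
p-value = 2·P(Z > 2.960) ≈ 0.0031. With α = 0.05, reject H₀.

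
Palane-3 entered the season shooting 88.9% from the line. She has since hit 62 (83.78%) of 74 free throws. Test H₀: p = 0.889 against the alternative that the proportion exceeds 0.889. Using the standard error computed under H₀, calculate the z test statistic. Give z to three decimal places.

p̂ = 62/74 ≈ 0.83784.
Standard error under H₀: √(0.889×0.111/74) = 0.03652.
z = (0.83784 − 0.889)/0.03652 = -0.05116/0.03652 = -1.401.
p-value = P(Z > -1.401) ≈ 0.9194.

z = -1.401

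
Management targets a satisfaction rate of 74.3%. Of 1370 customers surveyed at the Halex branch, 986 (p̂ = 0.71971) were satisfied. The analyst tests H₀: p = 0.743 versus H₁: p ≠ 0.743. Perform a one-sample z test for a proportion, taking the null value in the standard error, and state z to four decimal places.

z = -1.9729

p̂ = 986/1370 ≈ 0.719708.
Under H₀, SE = √(0.743·0.257/1370) = √(0.00013938) = 0.011806.
z = (0.719708 − 0.743)/0.011806 = -0.023292/0.011806 = -1.9729.
Two-sided p-value ≈ 2·Φ(−1.973) = 0.0485.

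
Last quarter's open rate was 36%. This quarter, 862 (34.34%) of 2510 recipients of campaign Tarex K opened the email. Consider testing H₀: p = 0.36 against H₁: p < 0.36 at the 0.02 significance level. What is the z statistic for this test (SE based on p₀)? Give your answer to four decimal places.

z = -1.7299

p̂ = 862/2510 = 0.343426.
SE = √(p₀(1−p₀)/n) = √(0.2304/2510) = 0.009581.
z = (0.343426 − 0.36)/0.009581 = -0.016574/0.009581 = -1.7299.
p-value = P(Z < -1.730) ≈ 0.0418, so at α = 0.02 we fail to reject H₀.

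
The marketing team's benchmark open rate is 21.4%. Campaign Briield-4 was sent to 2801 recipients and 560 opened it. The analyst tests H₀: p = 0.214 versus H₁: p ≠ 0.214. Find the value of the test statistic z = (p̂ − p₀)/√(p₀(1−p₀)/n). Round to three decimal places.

p̂ = 560/2801 ≈ 0.199929.
SE = √(p₀(1−p₀)/n) = √(0.1682/2801) = 0.007749.
z = (0.199929 − 0.214)/0.007749 = -0.014071/0.007749 = -1.816.

z = -1.816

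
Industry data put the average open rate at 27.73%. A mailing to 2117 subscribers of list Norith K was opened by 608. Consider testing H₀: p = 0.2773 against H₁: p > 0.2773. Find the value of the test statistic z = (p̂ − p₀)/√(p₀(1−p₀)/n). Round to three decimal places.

p̂ = 608/2117 ≈ 0.28720.
Under H₀, SE = √(0.2773·0.7227/2117) = √(9.46645e-05) = 0.00973.
z = (0.28720 − 0.2773)/0.00973 = 0.00990/0.00973 = 1.017.
p-value = P(Z > 1.017) ≈ 0.1545.

z = 1.017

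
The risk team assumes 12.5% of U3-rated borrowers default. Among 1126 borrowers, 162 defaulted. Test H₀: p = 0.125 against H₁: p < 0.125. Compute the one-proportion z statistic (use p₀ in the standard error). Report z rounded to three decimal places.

p̂ = 162/1126 ≈ 0.143872.
SE = √(p₀(1−p₀)/n) = √(0.10938/1126) = 0.009856.
z = (0.143872 − 0.125)/0.009856 = 0.018872/0.009856 = 1.915.
p-value = P(Z < 1.915) ≈ 0.9722.

z = 1.915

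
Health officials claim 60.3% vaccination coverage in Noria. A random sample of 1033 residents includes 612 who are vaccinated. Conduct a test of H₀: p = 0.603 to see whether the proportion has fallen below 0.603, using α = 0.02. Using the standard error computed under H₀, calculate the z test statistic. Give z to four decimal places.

z = -0.6931

p̂ = 612/1033 ≈ 0.592449.
SE = √(p₀(1−p₀)/n) = √(0.23939/1033) = 0.015223.
z = (0.592449 − 0.603)/0.015223 = -0.010551/0.015223 = -0.6931.
p-value = P(Z < -0.693) ≈ 0.2441. With α = 0.02, fail to reject H₀.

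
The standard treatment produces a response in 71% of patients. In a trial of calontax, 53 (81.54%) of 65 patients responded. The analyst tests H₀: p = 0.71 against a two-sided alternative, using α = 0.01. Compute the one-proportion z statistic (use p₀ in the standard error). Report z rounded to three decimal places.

p̂ = 53/65 ≈ 0.81538.
Under H₀, SE = √(0.71·0.29/65) = √(0.00316769) = 0.05628.
z = (0.81538 − 0.71)/0.05628 = 0.10538/0.05628 = 1.872.
p-value = 2·P(Z > 1.872) ≈ 0.0611. With α = 0.01, fail to reject H₀.

z = 1.872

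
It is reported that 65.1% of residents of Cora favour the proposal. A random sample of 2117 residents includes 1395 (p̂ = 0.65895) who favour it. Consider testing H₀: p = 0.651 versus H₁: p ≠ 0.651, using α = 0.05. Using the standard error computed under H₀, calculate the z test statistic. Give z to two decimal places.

z = 0.77

p̂ = 1395/2117 ≈ 0.6590.
SE = √(p₀(1−p₀)/n) = √(0.2272/2117) = 0.0104.
z = (0.6590 − 0.651)/0.0104 = 0.0080/0.0104 = 0.77.
Two-sided p-value ≈ 2·Φ(−0.768) = 0.4428, so at α = 0.05 we fail to reject H₀.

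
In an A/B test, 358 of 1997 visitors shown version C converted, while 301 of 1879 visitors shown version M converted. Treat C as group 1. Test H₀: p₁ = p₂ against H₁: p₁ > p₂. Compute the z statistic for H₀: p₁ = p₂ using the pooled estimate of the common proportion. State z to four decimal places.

z = 1.5801

p̂₁ = 358/1997 = 0.179269, p̂₂ = 301/1879 = 0.160192.
Pooled p̂ = (358+301)/(1997+1879) = 659/3876 = 0.170021.
SE = √(0.141114 × 0.00103295) = 0.012073.
z = (0.179269 − 0.160192)/0.012073 = 0.019077/0.012073 = 1.5801.
p-value = P(Z > 1.580) ≈ 0.0570.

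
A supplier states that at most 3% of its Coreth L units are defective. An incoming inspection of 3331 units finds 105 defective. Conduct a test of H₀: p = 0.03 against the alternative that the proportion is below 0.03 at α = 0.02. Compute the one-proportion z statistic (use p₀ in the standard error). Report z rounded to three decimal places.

p̂ = 105/3331 = 0.031522.
Under H₀, SE = √(0.03·0.97/3331) = √(8.73612e-06) = 0.002956.
z = (0.031522 − 0.03)/0.002956 = 0.001522/0.002956 = 0.515.
p-value = P(Z < 0.515) ≈ 0.6967, so at α = 0.02 we fail to reject H₀.

z = 0.515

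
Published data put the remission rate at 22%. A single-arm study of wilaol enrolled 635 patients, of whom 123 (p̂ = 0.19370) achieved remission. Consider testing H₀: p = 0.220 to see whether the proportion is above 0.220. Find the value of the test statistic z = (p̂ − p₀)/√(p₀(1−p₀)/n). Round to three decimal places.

p̂ = 123/635 ≈ 0.19370.
Standard error under H₀: √(0.22×0.78/635) = 0.01644.
z = (0.19370 − 0.22)/0.01644 = -0.02630/0.01644 = -1.600.
p-value = P(Z > -1.600) ≈ 0.9452.

z = -1.600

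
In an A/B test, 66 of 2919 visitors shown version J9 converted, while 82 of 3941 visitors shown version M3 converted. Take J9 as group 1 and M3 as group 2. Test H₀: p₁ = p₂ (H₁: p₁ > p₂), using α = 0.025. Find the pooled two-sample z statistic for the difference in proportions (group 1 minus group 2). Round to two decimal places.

p̂₁ = 66/2919 ≈ 0.0226, p̂₂ = 82/3941 ≈ 0.0208.
Pooled p̂ = (66+82)/(2919+3941) = 148/6860 = 0.0216.
SE = √(p̂(1−p̂)(1/n₁+1/n₂)) = √(0.0216·0.9784·0.000596326) = √(1.25878e-05) = 0.0035.
z = (0.0226 − 0.0208)/0.0035 = 0.0018/0.0035 = 0.51.
p-value = P(Z > 0.508) ≈ 0.3056. With α = 0.025, fail to reject H₀.

z = 0.51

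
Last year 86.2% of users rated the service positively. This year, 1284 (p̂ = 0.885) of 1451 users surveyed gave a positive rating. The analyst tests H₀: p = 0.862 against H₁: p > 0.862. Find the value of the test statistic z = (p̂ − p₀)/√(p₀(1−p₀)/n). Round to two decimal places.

p̂ = 1284/1451 ≈ 0.88491.
Under H₀, SE = √(0.862·0.138/1451) = √(8.19821e-05) = 0.00905.
z = (0.88491 − 0.862)/0.00905 = 0.02291/0.00905 = 2.53.
p-value = P(Z > 2.530) ≈ 0.0057.

z = 2.53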